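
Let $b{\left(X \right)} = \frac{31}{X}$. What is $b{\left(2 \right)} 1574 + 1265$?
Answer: $25662$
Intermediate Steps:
$b{\left(2 \right)} 1574 + 1265 = \frac{31}{2} \cdot 1574 + 1265 = 24397 + 1265 = 25662$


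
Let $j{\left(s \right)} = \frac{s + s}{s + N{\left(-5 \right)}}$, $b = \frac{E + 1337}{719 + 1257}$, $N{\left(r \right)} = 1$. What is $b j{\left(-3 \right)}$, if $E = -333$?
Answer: $\frac{753}{494} \approx 1.5243$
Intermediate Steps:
$b = \frac{251}{494}$ ($b = \frac{-333 + 1337}{719 + 1257} = \frac{1004}{1976} = 1004 \cdot \frac{1}{1976} = \frac{251}{494} \approx 0.5081$)
$j{\left(s \right)} = \frac{2 s}{1 + s}$ ($j{\left(s \right)} = \frac{s + s}{s + 1} = \frac{2 s}{1 + s}$)
$b j{\left(-3 \right)} = \frac{251 \cdot 2 \left(-3\right) \frac{1}{1 - 3}}{494} = \frac{251 \cdot 2 \left(-3\right) \frac{1}{-2}}{494} = \frac{251 \cdot 2 \left(-3\right) \left(- \frac{1}{2}\right)}{494} = \frac{251}{494} \cdot 3 = \frac{753}{494}$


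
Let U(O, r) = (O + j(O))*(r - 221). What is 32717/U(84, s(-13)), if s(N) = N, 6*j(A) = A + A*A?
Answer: -32717/298116 ≈ -0.10975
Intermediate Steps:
j(A) = A/6 + A²/6 (j(A) = (A + A*A)/6 = (A + A²)/6 = A/6 + A²/6)
U(O, r) = (-221 + r)*(O + O*(1 + O)/6) (U(O, r) = (O + O*(1 + O)/6)*(r - 221) = (O + O*(1 + O)/6)*(-221 + r) = (-221 + r)*(O + O*(1 + O)/6))
32717/U(84, s(-13)) = 32717/(((⅙)*84*(-1547 - 221*84 + 7*(-13) + 84*(-13)))) = 32717/(((⅙)*84*(-1547 - 18564 - 91 - 1092))) = 32717/(((⅙)*84*(-21294))) = 32717/(-298116) = 32717*(-1/298116) = -32717/298116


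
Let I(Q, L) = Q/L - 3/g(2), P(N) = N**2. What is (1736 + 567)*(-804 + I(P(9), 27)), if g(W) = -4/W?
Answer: -3682497/2 ≈ -1.8412e+6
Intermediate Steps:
I(Q, L) = 3/2 + Q/L (I(Q, L) = Q/L - 3/((-4/2)) = Q/L - 3/((-4*1/2)) = Q/L - 3/(-2) = Q/L - 3*(-1/2) = Q/L + 3/2 = 3/2 + Q/L)
(1736 + 567)*(-804 + I(P(9), 27)) = (1736 + 567)*(-804 + (3/2 + 9**2/27)) = 2303*(-804 + (3/2 + 81*(1/27))) = 2303*(-804 + (3/2 + 3)) = 2303*(-804 + 9/2) = 2303*(-1599/2) = -3682497/2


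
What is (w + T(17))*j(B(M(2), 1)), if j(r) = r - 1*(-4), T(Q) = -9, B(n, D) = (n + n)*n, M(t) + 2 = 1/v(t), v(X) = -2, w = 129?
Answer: 1980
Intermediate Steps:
M(t) = -5/2 (M(t) = -2 + 1/(-2) = -2 - 1/2 = -5/2)
B(n, D) = 2*n**2 (B(n, D) = (2*n)*n = 2*n**2)
j(r) = 4 + r (j(r) = r + 4 = 4 + r)
(w + T(17))*j(B(M(2), 1)) = (129 - 9)*(4 + 2*(-5/2)**2) = 120*(4 + 2*(25/4)) = 120*(4 + 25/2) = 120*(33/2) = 1980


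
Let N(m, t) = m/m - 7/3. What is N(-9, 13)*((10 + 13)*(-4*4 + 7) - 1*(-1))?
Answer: 824/3 ≈ 274.67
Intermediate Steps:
N(m, t) = -4/3 (N(m, t) = 1 - 7*⅓ = 1 - 7/3 = -4/3)
N(-9, 13)*((10 + 13)*(-4*4 + 7) - 1*(-1)) = -4*((10 + 13)*(-4*4 + 7) - 1*(-1))/3 = -4*(23*(-16 + 7) + 1)/3 = -4*(23*(-9) + 1)/3 = -4*(-207 + 1)/3 = -4/3*(-206) = 824/3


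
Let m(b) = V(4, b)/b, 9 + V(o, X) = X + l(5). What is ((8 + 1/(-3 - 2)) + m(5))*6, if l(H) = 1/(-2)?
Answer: 207/5 ≈ 41.400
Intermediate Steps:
l(H) = -½
V(o, X) = -19/2 + X (V(o, X) = -9 + (X - ½) = -9 + (-½ + X) = -19/2 + X)
m(b) = (-19/2 + b)/b
((8 + 1/(-3 - 2)) + m(5))*6 = ((8 + 1/(-3 - 2)) + (-19/2 + 5)/5)*6 = ((8 + 1/(-5)) + (⅕)*(-9/2))*6 = ((8 - ⅕) - 9/10)*6 = (39/5 - 9/10)*6 = (69/10)*6 = 207/5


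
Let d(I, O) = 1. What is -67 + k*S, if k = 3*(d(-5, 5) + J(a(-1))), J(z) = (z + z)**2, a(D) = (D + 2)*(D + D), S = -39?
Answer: -2056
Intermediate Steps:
a(D) = 2*D*(2 + D) (a(D) = (2 + D)*(2*D) = 2*D*(2 + D))
J(z) = 4*z**2 (J(z) = (2*z)**2 = 4*z**2)
k = 51 (k = 3*(1 + 4*(2*(-1)*(2 - 1))**2) = 3*(1 + 4*(2*(-1)*1)**2) = 3*(1 + 4*(-2)**2) = 3*(1 + 4*4) = 3*(1 + 16) = 3*17 = 51)
-67 + k*S = -67 + 51*(-39) = -67 - 1989 = -2056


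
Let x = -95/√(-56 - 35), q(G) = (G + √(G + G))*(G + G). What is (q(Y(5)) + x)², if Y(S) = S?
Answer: 25*(910 + 182*√10 + 19*I*√91)²/8281 ≈ 6563.1 + 1625.7*I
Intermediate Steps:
q(G) = 2*G*(G + √2*√G) (q(G) = (G + √(2*G))*(2*G) = (G + √2*√G)*(2*G) = 2*G*(G + √2*√G))
x = 95*I*√91/91 (x = -95*(-I*√91/91) = -(-95)*I*√91/91 = 95*I*√91/91 ≈ 9.9587*I)
(q(Y(5)) + x)² = ((2*5² + 2*√2*5^(3/2)) + 95*I*√91/91)² = ((2*25 + 2*√2*(5*√5)) + 95*I*√91/91)² = ((50 + 10*√10) + 95*I*√91/91)² = (50 + 10*√10 + 95*I*√91/91)²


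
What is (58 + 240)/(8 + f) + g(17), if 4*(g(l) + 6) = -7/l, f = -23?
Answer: -26489/1020 ≈ -25.970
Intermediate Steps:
g(l) = -6 - 7/(4*l) (g(l) = -6 + (-7/l)/4 = -6 - 7/(4*l))
(58 + 240)/(8 + f) + g(17) = (58 + 240)/(8 - 23) + (-6 - 7/4/17) = 298/(-15) + (-6 - 7/4*1/17) = 298*(-1/15) + (-6 - 7/68) = -298/15 - 415/68 = -26489/1020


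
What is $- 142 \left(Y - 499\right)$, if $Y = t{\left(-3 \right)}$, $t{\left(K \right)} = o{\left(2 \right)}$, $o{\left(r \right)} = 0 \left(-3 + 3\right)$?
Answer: $70858$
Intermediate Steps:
$o{\left(r \right)} = 0$ ($o{\left(r \right)} = 0 \cdot 0 = 0$)
$t{\left(K \right)} = 0$
$Y = 0$
$- 142 \left(Y - 499\right) = - 142 \left(0 - 499\right) = \left(-142\right) \left(-499\right) = 70858$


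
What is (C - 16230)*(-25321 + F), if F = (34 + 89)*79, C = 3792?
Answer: 194082552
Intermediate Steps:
F = 9717 (F = 123*79 = 9717)
(C - 16230)*(-25321 + F) = (3792 - 16230)*(-25321 + 9717) = -12438*(-15604) = 194082552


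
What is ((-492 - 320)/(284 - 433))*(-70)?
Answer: -56840/149 ≈ -381.48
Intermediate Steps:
((-492 - 320)/(284 - 433))*(-70) = -812/(-149)*(-70) = -812*(-1/149)*(-70) = (812/149)*(-70) = -56840/149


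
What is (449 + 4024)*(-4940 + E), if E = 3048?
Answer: -8462916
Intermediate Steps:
(449 + 4024)*(-4940 + E) = (449 + 4024)*(-4940 + 3048) = 4473*(-1892) = -8462916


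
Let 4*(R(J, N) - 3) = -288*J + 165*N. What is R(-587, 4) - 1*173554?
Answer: -131122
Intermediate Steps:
R(J, N) = 3 - 72*J + 165*N/4 (R(J, N) = 3 + (-288*J + 165*N)/4 = 3 + (-72*J + 165*N/4) = 3 - 72*J + 165*N/4)
R(-587, 4) - 1*173554 = (3 - 72*(-587) + (165/4)*4) - 1*173554 = (3 + 42264 + 165) - 173554 = 42432 - 173554 = -131122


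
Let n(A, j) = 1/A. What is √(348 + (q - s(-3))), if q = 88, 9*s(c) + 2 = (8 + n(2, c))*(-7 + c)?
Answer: √4011/3 ≈ 21.111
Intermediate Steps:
s(c) = -41/6 + 17*c/18 (s(c) = -2/9 + ((8 + 1/2)*(-7 + c))/9 = -2/9 + ((8 + ½)*(-7 + c))/9 = -2/9 + (17*(-7 + c)/2)/9 = -2/9 + (-119/2 + 17*c/2)/9 = -2/9 + (-119/18 + 17*c/18) = -41/6 + 17*c/18)
√(348 + (q - s(-3))) = √(348 + (88 - (-41/6 + (17/18)*(-3)))) = √(348 + (88 - (-41/6 - 17/6))) = √(348 + (88 - 1*(-29/3))) = √(348 + (88 + 29/3)) = √(348 + 293/3) = √(1337/3) = √4011/3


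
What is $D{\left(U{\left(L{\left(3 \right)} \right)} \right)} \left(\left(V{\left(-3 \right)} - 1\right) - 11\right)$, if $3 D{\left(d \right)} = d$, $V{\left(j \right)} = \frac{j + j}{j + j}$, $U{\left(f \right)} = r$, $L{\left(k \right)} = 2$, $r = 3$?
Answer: $-11$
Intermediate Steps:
$U{\left(f \right)} = 3$
$V{\left(j \right)} = 1$ ($V{\left(j \right)} = \frac{2 j}{2 j} = 2 j \frac{1}{2 j} = 1$)
$D{\left(d \right)} = \frac{d}{3}$
$D{\left(U{\left(L{\left(3 \right)} \right)} \right)} \left(\left(V{\left(-3 \right)} - 1\right) - 11\right) = \frac{1}{3} \cdot 3 \left(\left(1 - 1\right) - 11\right) = 1 \left(\left(1 - 1\right) - 11\right) = 1 \left(0 - 11\right) = 1 \left(-11\right) = -11$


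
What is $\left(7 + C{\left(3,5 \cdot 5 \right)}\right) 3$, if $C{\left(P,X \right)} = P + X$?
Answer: $105$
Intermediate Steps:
$\left(7 + C{\left(3,5 \cdot 5 \right)}\right) 3 = \left(7 + \left(3 + 5 \cdot 5\right)\right) 3 = \left(7 + \left(3 + 25\right)\right) 3 = \left(7 + 28\right) 3 = 35 \cdot 3 = 105$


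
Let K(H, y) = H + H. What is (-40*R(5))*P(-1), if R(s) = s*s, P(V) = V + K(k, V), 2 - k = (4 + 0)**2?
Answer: 29000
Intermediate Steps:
k = -14 (k = 2 - (4 + 0)**2 = 2 - 1*4**2 = 2 - 1*16 = 2 - 16 = -14)
K(H, y) = 2*H
P(V) = -28 + V (P(V) = V + 2*(-14) = V - 28 = -28 + V)
R(s) = s**2
(-40*R(5))*P(-1) = (-40*5**2)*(-28 - 1) = -40*25*(-29) = -1000*(-29) = 29000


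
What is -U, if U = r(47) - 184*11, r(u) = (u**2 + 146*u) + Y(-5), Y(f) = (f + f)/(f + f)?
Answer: -7048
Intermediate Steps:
Y(f) = 1 (Y(f) = (2*f)/((2*f)) = (2*f)*(1/(2*f)) = 1)
r(u) = 1 + u**2 + 146*u (r(u) = (u**2 + 146*u) + 1 = 1 + u**2 + 146*u)
U = 7048 (U = (1 + 47**2 + 146*47) - 184*11 = (1 + 2209 + 6862) - 1*2024 = 9072 - 2024 = 7048)
-U = -1*7048 = -7048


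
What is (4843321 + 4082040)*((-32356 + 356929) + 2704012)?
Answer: 27031214444185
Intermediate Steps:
(4843321 + 4082040)*((-32356 + 356929) + 2704012) = 8925361*(324573 + 2704012) = 8925361*3028585 = 27031214444185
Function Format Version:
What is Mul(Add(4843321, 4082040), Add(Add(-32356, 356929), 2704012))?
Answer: 27031214444185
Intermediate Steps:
Mul(Add(4843321, 4082040), Add(Add(-32356, 356929), 2704012)) = Mul(8925361, Add(324573, 2704012)) = Mul(8925361, 3028585) = 27031214444185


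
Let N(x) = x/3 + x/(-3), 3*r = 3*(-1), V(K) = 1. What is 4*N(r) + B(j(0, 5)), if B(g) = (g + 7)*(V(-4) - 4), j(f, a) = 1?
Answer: -24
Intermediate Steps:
r = -1 (r = (3*(-1))/3 = (⅓)*(-3) = -1)
N(x) = 0 (N(x) = x*(⅓) + x*(-⅓) = x/3 - x/3 = 0)
B(g) = -21 - 3*g (B(g) = (g + 7)*(1 - 4) = (7 + g)*(-3) = -21 - 3*g)
4*N(r) + B(j(0, 5)) = 4*0 + (-21 - 3*1) = 0 + (-21 - 3) = 0 - 24 = -24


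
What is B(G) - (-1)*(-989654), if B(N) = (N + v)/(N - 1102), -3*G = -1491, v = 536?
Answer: -598741703/605 ≈ -9.8966e+5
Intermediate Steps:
G = 497 (G = -⅓*(-1491) = 497)
B(N) = (536 + N)/(-1102 + N) (B(N) = (N + 536)/(N - 1102) = (536 + N)/(-1102 + N))
B(G) - (-1)*(-989654) = (536 + 497)/(-1102 + 497) - (-1)*(-989654) = 1033/(-605) - 1*989654 = -1/605*1033 - 989654 = -1033/605 - 989654 = -598741703/605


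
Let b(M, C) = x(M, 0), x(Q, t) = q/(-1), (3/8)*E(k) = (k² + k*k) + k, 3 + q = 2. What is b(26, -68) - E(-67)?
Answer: -71285/3 ≈ -23762.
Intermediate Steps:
q = -1 (q = -3 + 2 = -1)
E(k) = 8*k/3 + 16*k²/3 (E(k) = 8*((k² + k*k) + k)/3 = 8*((k² + k²) + k)/3 = 8*(2*k² + k)/3 = 8*(k + 2*k²)/3 = 8*k/3 + 16*k²/3)
x(Q, t) = 1 (x(Q, t) = -1/(-1) = -1*(-1) = 1)
b(M, C) = 1
b(26, -68) - E(-67) = 1 - 8*(-67)*(1 + 2*(-67))/3 = 1 - 8*(-67)*(1 - 134)/3 = 1 - 8*(-67)*(-133)/3 = 1 - 1*71288/3 = 1 - 71288/3 = -71285/3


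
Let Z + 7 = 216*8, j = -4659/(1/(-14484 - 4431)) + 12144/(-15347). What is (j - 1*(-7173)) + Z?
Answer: 1352590628869/15347 ≈ 8.8134e+7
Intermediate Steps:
j = 1352454132651/15347 (j = -4659/(1/(-18915)) + 12144*(-1/15347) = -4659/(-1/18915) - 12144/15347 = -4659*(-18915) - 12144/15347 = 88124985 - 12144/15347 = 1352454132651/15347 ≈ 8.8125e+7)
Z = 1721 (Z = -7 + 216*8 = -7 + 1728 = 1721)
(j - 1*(-7173)) + Z = (1352454132651/15347 - 1*(-7173)) + 1721 = (1352454132651/15347 + 7173) + 1721 = 1352564216682/15347 + 1721 = 1352590628869/15347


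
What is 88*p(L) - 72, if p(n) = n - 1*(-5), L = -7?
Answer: -248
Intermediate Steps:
p(n) = 5 + n (p(n) = n + 5 = 5 + n)
88*p(L) - 72 = 88*(5 - 7) - 72 = 88*(-2) - 72 = -176 - 72 = -248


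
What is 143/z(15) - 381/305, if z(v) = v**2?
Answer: -8422/13725 ≈ -0.61362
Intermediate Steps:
143/z(15) - 381/305 = 143/(15**2) - 381/305 = 143/225 - 381*1/305 = 143*(1/225) - 381/305 = 143/225 - 381/305 = -8422/13725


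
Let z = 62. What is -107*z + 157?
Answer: -6477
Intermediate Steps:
-107*z + 157 = -107*62 + 157 = -6634 + 157 = -6477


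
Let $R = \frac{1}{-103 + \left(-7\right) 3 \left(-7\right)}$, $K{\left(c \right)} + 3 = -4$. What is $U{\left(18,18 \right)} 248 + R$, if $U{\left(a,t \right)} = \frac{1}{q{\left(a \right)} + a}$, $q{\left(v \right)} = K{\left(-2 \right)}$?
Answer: $\frac{993}{44} \approx 22.568$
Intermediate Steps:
$K{\left(c \right)} = -7$ ($K{\left(c \right)} = -3 - 4 = -7$)
$R = \frac{1}{44}$ ($R = \frac{1}{-103 - -147} = \frac{1}{-103 + 147} = \frac{1}{44} \approx 0.022727$)
$q{\left(v \right)} = -7$
$U{\left(a,t \right)} = \frac{1}{-7 + a}$
$U{\left(18,18 \right)} 248 + R = \frac{1}{-7 + 18} \cdot 248 + \frac{1}{44} = \frac{1}{11} \cdot 248 + \frac{1}{44} = \frac{248}{11} + \frac{1}{44} = \frac{993}{44}$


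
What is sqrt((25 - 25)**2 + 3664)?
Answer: 4*sqrt(229) ≈ 60.531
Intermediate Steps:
sqrt((25 - 25)**2 + 3664) = sqrt(0**2 + 3664) = sqrt(0 + 3664) = sqrt(3664) = 4*sqrt(229)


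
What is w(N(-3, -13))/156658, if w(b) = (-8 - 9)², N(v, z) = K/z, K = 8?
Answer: 289/156658 ≈ 0.0018448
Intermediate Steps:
N(v, z) = 8/z
w(b) = 289 (w(b) = (-17)² = 289)
w(N(-3, -13))/156658 = 289/156658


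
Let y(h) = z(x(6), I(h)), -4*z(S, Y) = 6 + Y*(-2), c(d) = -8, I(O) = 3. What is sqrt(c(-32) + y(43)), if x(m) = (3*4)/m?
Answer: 2*I*sqrt(2) ≈ 2.8284*I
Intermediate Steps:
x(m) = 12/m
z(S, Y) = -3/2 + Y/2 (z(S, Y) = -(6 + Y*(-2))/4 = -(6 - 2*Y)/4 = -3/2 + Y/2)
y(h) = 0 (y(h) = -3/2 + (1/2)*3 = -3/2 + 3/2 = 0)
sqrt(c(-32) + y(43)) = sqrt(-8 + 0) = sqrt(-8) = 2*I*sqrt(2)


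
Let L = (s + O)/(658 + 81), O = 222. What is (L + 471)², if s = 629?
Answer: 121745166400/546121 ≈ 2.2293e+5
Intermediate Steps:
L = 851/739 (L = (629 + 222)/(658 + 81) = 851/739 ≈ 1.1516)
(L + 471)² = (851/739 + 471)² = (348920/739)² = 121745166400/546121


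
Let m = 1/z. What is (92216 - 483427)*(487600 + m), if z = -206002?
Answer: -39295805130175989/206002 ≈ -1.9075e+11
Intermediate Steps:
m = -1/206002 (m = 1/(-206002) = -1/206002 ≈ -4.8543e-6)
(92216 - 483427)*(487600 + m) = (92216 - 483427)*(487600 - 1/206002) = -391211*100446575199/206002 = -39295805130175989/206002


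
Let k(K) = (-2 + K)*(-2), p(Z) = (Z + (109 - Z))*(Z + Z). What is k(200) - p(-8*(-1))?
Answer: -2140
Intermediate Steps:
p(Z) = 218*Z (p(Z) = 109*(2*Z) = 218*Z)
k(K) = 4 - 2*K
k(200) - p(-8*(-1)) = (4 - 2*200) - 218*(-8*(-1)) = (4 - 400) - 218*8 = -396 - 1*1744 = -396 - 1744 = -2140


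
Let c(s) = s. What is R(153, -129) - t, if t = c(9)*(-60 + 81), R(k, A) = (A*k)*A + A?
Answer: 2545755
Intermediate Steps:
R(k, A) = A + k*A² (R(k, A) = k*A² + A = A + k*A²)
t = 189 (t = 9*(-60 + 81) = 9*21 = 189)
R(153, -129) - t = -129*(1 - 129*153) - 1*189 = -129*(1 - 19737) - 189 = -129*(-19736) - 189 = 2545944 - 189 = 2545755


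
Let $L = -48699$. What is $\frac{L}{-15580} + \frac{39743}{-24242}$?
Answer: $\frac{280682609}{188845180} \approx 1.4863$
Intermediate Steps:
$\frac{L}{-15580} + \frac{39743}{-24242} = - \frac{48699}{-15580} + \frac{39743}{-24242} = \left(-48699\right) \left(- \frac{1}{15580}\right) + 39743 \left(- \frac{1}{24242}\right) = \frac{48699}{15580} - \frac{39743}{24242} = \frac{280682609}{188845180}$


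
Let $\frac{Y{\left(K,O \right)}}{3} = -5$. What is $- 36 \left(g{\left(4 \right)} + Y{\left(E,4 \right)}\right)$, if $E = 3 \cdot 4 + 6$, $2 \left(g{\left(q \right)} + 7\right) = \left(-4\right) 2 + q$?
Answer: $864$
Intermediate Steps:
$g{\left(q \right)} = -11 + \frac{q}{2}$ ($g{\left(q \right)} = -7 + \frac{\left(-4\right) 2 + q}{2} = -7 + \frac{-8 + q}{2} = -7 + \left(-4 + \frac{q}{2}\right) = -11 + \frac{q}{2}$)
$E = 18$ ($E = 12 + 6 = 18$)
$Y{\left(K,O \right)} = -15$ ($Y{\left(K,O \right)} = 3 \left(-5\right) = -15$)
$- 36 \left(g{\left(4 \right)} + Y{\left(E,4 \right)}\right) = - 36 \left(\left(-11 + \frac{1}{2} \cdot 4\right) - 15\right) = - 36 \left(\left(-11 + 2\right) - 15\right) = - 36 \left(-9 - 15\right) = \left(-36\right) \left(-24\right) = 864$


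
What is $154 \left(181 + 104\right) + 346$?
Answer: $44236$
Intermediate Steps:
$154 \left(181 + 104\right) + 346 = 154 \cdot 285 + 346 = 43890 + 346 = 44236$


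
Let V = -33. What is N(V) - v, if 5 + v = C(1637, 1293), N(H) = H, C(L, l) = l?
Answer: -1321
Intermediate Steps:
v = 1288 (v = -5 + 1293 = 1288)
N(V) - v = -33 - 1*1288 = -33 - 1288 = -1321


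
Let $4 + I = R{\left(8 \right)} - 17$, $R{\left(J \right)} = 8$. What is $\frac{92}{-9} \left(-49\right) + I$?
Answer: $\frac{4391}{9} \approx 487.89$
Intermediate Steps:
$I = -13$ ($I = -4 + \left(8 - 17\right) = -4 - 9 = -13$)
$\frac{92}{-9} \left(-49\right) + I = \frac{92}{-9} \left(-49\right) - 13 = 92 \left(- \frac{1}{9}\right) \left(-49\right) - 13 = \left(- \frac{92}{9}\right) \left(-49\right) - 13 = \frac{4508}{9} - 13 = \frac{4391}{9}$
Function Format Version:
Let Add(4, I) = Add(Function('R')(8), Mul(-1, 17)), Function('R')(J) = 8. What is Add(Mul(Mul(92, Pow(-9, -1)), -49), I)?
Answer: Rational(4391, 9) ≈ 487.89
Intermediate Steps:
I = -13 (I = Add(-4, Add(8, Mul(-1, 17))) = Add(-4, Add(8, -17)) = Add(-4, -9) = -13)
Add(Mul(Mul(92, Pow(-9, -1)), -49), I) = Add(Mul(Mul(92, Pow(-9, -1)), -49), -13) = Add(Mul(Mul(92, Rational(-1, 9)), -49), -13) = Add(Mul(Rational(-92, 9), -49), -13) = Add(Rational(4508, 9), -13) = Rational(4391, 9)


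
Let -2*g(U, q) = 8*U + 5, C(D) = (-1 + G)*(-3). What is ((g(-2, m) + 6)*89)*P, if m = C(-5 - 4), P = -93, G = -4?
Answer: -190371/2 ≈ -95186.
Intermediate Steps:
C(D) = 15 (C(D) = (-1 - 4)*(-3) = -5*(-3) = 15)
m = 15
g(U, q) = -5/2 - 4*U (g(U, q) = -(8*U + 5)/2 = -(5 + 8*U)/2 = -5/2 - 4*U)
((g(-2, m) + 6)*89)*P = (((-5/2 - 4*(-2)) + 6)*89)*(-93) = (((-5/2 + 8) + 6)*89)*(-93) = ((11/2 + 6)*89)*(-93) = ((23/2)*89)*(-93) = (2047/2)*(-93) = -190371/2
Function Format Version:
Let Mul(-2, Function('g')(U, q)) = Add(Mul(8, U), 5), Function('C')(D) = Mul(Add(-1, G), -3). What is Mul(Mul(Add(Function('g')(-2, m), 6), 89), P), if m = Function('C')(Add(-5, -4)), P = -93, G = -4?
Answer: Rational(-190371, 2) ≈ -95186.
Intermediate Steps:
Function('C')(D) = 15 (Function('C')(D) = Mul(Add(-1, -4), -3) = Mul(-5, -3) = 15)
m = 15
Function('g')(U, q) = Add(Rational(-5, 2), Mul(-4, U)) (Function('g')(U, q) = Mul(Rational(-1, 2), Add(Mul(8, U), 5)) = Mul(Rational(-1, 2), Add(5, Mul(8, U))) = Add(Rational(-5, 2), Mul(-4, U)))
Mul(Mul(Add(Function('g')(-2, m), 6), 89), P) = Mul(Mul(Add(Add(Rational(-5, 2), Mul(-4, -2)), 6), 89), -93) = Mul(Mul(Add(Add(Rational(-5, 2), 8), 6), 89), -93) = Mul(Mul(Add(Rational(11, 2), 6), 89), -93) = Mul(Mul(Rational(23, 2), 89), -93) = Mul(Rational(2047, 2), -93) = Rational(-190371, 2)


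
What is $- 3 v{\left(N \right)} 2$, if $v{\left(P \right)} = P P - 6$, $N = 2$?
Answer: $12$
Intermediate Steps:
$v{\left(P \right)} = -6 + P^{2}$ ($v{\left(P \right)} = P^{2} - 6 = -6 + P^{2}$)
$- 3 v{\left(N \right)} 2 = - 3 \left(-6 + 2^{2}\right) 2 = - 3 \left(-6 + 4\right) 2 = \left(-3\right) \left(-2\right) 2 = 6 \cdot 2 = 12$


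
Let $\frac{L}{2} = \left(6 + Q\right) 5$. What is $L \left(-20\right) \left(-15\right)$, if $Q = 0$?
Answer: $18000$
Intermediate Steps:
$L = 60$ ($L = 2 \left(6 + 0\right) 5 = 2 \cdot 6 \cdot 5 = 2 \cdot 30 = 60$)
$L \left(-20\right) \left(-15\right) = 60 \left(-20\right) \left(-15\right) = \left(-1200\right) \left(-15\right) = 18000$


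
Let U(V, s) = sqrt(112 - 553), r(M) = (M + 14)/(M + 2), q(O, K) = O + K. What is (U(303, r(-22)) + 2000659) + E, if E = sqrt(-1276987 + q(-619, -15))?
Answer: 2000659 + 21*I + I*sqrt(1277621) ≈ 2.0007e+6 + 1151.3*I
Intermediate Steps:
q(O, K) = K + O
r(M) = (14 + M)/(2 + M)
E = I*sqrt(1277621) (E = sqrt(-1276987 + (-15 - 619)) = sqrt(-1276987 - 634) = sqrt(-1277621) = I*sqrt(1277621) ≈ 1130.3*I)
U(V, s) = 21*I (U(V, s) = sqrt(-441) = 21*I)
(U(303, r(-22)) + 2000659) + E = (21*I + 2000659) + I*sqrt(1277621) = (2000659 + 21*I) + I*sqrt(1277621) = 2000659 + 21*I + I*sqrt(1277621)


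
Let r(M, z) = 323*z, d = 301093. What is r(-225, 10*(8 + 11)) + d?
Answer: 362463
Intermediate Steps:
r(-225, 10*(8 + 11)) + d = 323*(10*(8 + 11)) + 301093 = 323*(10*19) + 301093 = 323*190 + 301093 = 61370 + 301093 = 362463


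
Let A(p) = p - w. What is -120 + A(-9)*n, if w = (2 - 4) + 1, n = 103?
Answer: -944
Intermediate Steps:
w = -1 (w = -2 + 1 = -1)
A(p) = 1 + p (A(p) = p - 1*(-1) = p + 1 = 1 + p)
-120 + A(-9)*n = -120 + (1 - 9)*103 = -120 - 8*103 = -120 - 824 = -944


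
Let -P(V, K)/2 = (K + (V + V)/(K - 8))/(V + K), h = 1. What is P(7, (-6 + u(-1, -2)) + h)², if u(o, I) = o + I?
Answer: 5041/16 ≈ 315.06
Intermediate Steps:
u(o, I) = I + o
P(V, K) = -2*(K + 2*V/(-8 + K))/(K + V) (P(V, K) = -2*(K + (V + V)/(K - 8))/(V + K) = -2*(K + (2*V)/(-8 + K))/(K + V) = -2*(K + 2*V/(-8 + K))/(K + V))
P(7, (-6 + u(-1, -2)) + h)² = (2*(-((-6 + (-2 - 1)) + 1)² - 2*7 + 8*((-6 + (-2 - 1)) + 1))/(((-6 + (-2 - 1)) + 1)² - 8*((-6 + (-2 - 1)) + 1) - 8*7 + ((-6 + (-2 - 1)) + 1)*7))² = (2*(-((-6 - 3) + 1)² - 14 + 8*((-6 - 3) + 1))/(((-6 - 3) + 1)² - 8*((-6 - 3) + 1) - 56 + ((-6 - 3) + 1)*7))² = (2*(-(-9 + 1)² - 14 + 8*(-9 + 1))/((-9 + 1)² - 8*(-9 + 1) - 56 + (-9 + 1)*7))² = (2*(-1*(-8)² - 14 + 8*(-8))/((-8)² - 8*(-8) - 56 - 8*7))² = (2*(-1*64 - 14 - 64)/(64 + 64 - 56 - 56))² = (2*(-64 - 14 - 64)/16)² = (2*(1/16)*(-142))² = (-71/4)² = 5041/16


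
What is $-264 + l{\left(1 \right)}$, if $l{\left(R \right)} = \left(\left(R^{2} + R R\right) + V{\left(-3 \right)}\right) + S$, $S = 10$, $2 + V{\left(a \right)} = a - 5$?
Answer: $-262$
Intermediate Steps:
$V{\left(a \right)} = -7 + a$ ($V{\left(a \right)} = -2 + \left(a - 5\right) = -2 + \left(-5 + a\right) = -7 + a$)
$l{\left(R \right)} = 2 R^{2}$ ($l{\left(R \right)} = \left(\left(R^{2} + R R\right) - 10\right) + 10 = \left(\left(R^{2} + R^{2}\right) - 10\right) + 10 = \left(2 R^{2} - 10\right) + 10 = \left(-10 + 2 R^{2}\right) + 10 = 2 R^{2}$)
$-264 + l{\left(1 \right)} = -264 + 2 \cdot 1^{2} = -264 + 2 \cdot 1 = -264 + 2 = -262$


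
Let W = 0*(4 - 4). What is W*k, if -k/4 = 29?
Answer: 0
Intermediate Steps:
k = -116 (k = -4*29 = -116)
W = 0 (W = 0*0 = 0)
W*k = 0*(-116) = 0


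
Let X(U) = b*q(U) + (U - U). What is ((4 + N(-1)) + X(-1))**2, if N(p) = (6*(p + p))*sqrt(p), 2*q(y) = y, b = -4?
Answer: -108 - 144*I ≈ -108.0 - 144.0*I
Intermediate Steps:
q(y) = y/2
N(p) = 12*p**(3/2) (N(p) = (6*(2*p))*sqrt(p) = (12*p)*sqrt(p) = 12*p**(3/2))
X(U) = -2*U (X(U) = -2*U + (U - U) = -2*U + 0 = -2*U)
((4 + N(-1)) + X(-1))**2 = ((4 + 12*(-1)**(3/2)) - 2*(-1))**2 = ((4 + 12*(-I)) + 2)**2 = ((4 - 12*I) + 2)**2 = (6 - 12*I)**2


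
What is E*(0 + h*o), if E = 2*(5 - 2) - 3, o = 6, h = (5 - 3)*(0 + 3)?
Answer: 108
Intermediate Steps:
h = 6 (h = 2*3 = 6)
E = 3 (E = 2*3 - 3 = 6 - 3 = 3)
E*(0 + h*o) = 3*(0 + 6*6) = 3*(0 + 36) = 3*36 = 108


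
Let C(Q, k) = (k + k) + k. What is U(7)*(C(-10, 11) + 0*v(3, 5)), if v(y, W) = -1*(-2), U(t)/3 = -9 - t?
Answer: -1584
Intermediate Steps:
U(t) = -27 - 3*t (U(t) = 3*(-9 - t) = -27 - 3*t)
v(y, W) = 2
C(Q, k) = 3*k (C(Q, k) = 2*k + k = 3*k)
U(7)*(C(-10, 11) + 0*v(3, 5)) = (-27 - 3*7)*(3*11 + 0*2) = (-27 - 21)*(33 + 0) = -48*33 = -1584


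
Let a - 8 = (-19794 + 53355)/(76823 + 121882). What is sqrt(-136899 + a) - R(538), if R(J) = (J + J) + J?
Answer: -1614 + I*sqrt(600550373654530)/66235 ≈ -1614.0 + 369.99*I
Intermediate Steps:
R(J) = 3*J (R(J) = 2*J + J = 3*J)
a = 541067/66235 (a = 8 + (-19794 + 53355)/(76823 + 121882) = 8 + 33561/198705 = 8 + 33561*(1/198705) = 8 + 11187/66235 = 541067/66235 ≈ 8.1689)
sqrt(-136899 + a) - R(538) = sqrt(-136899 + 541067/66235) - 3*538 = sqrt(-9066964198/66235) - 1*1614 = I*sqrt(600550373654530)/66235 - 1614 = -1614 + I*sqrt(600550373654530)/66235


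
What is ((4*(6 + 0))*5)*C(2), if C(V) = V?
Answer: 240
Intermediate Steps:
((4*(6 + 0))*5)*C(2) = ((4*(6 + 0))*5)*2 = ((4*6)*5)*2 = (24*5)*2 = 120*2 = 240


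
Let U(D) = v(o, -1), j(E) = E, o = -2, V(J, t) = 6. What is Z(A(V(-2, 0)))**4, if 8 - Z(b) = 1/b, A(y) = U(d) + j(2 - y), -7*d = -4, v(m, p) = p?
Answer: 2825761/625 ≈ 4521.2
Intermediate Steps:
d = 4/7 (d = -1/7*(-4) = 4/7 ≈ 0.57143)
U(D) = -1
A(y) = 1 - y (A(y) = -1 + (2 - y) = 1 - y)
Z(b) = 8 - 1/b
Z(A(V(-2, 0)))**4 = (8 - 1/(1 - 1*6))**4 = (8 - 1/(1 - 6))**4 = (8 - 1/(-5))**4 = (8 - 1*(-1/5))**4 = (8 + 1/5)**4 = (41/5)**4 = 2825761/625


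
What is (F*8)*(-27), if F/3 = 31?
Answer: -20088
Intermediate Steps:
F = 93 (F = 3*31 = 93)
(F*8)*(-27) = (93*8)*(-27) = 744*(-27) = -20088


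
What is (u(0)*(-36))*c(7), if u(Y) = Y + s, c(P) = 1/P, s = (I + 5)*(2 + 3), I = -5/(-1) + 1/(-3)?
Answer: -1740/7 ≈ -248.57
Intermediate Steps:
I = 14/3 (I = -5*(-1) + 1*(-⅓) = 5 - ⅓ = 14/3 ≈ 4.6667)
s = 145/3 (s = (14/3 + 5)*(2 + 3) = (29/3)*5 = 145/3 ≈ 48.333)
u(Y) = 145/3 + Y (u(Y) = Y + 145/3 = 145/3 + Y)
(u(0)*(-36))*c(7) = ((145/3 + 0)*(-36))/7 = ((145/3)*(-36))*(⅐) = -1740*⅐ = -1740/7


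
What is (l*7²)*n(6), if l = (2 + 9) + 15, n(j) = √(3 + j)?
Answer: 3822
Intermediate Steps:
l = 26 (l = 11 + 15 = 26)
(l*7²)*n(6) = (26*7²)*√(3 + 6) = (26*49)*√9 = 1274*3 = 3822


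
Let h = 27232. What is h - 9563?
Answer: 17669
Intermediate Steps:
h - 9563 = 27232 - 9563 = 17669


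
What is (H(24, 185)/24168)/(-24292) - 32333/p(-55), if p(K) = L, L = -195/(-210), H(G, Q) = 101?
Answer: -265752906268385/7632157728 ≈ -34820.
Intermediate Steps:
L = 13/14 (L = -195*(-1/210) = 13/14 ≈ 0.92857)
p(K) = 13/14
(H(24, 185)/24168)/(-24292) - 32333/p(-55) = (101/24168)/(-24292) - 32333/13/14 = (101*(1/24168))*(-1/24292) - 32333*14/13 = (101/24168)*(-1/24292) - 452662/13 = -101/587089056 - 452662/13 = -265752906268385/7632157728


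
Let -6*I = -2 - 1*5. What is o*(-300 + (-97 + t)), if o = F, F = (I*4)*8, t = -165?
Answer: -62944/3 ≈ -20981.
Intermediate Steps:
I = 7/6 (I = -(-2 - 1*5)/6 = -(-2 - 5)/6 = -1/6*(-7) = 7/6 ≈ 1.1667)
F = 112/3 (F = ((7/6)*4)*8 = (14/3)*8 = 112/3 ≈ 37.333)
o = 112/3 ≈ 37.333
o*(-300 + (-97 + t)) = 112*(-300 + (-97 - 165))/3 = 112*(-300 - 262)/3 = (112/3)*(-562) = -62944/3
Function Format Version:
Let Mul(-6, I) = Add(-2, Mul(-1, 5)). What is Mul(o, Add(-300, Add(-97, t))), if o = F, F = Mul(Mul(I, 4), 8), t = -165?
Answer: Rational(-62944, 3) ≈ -20981.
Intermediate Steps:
I = Rational(7, 6) (I = Mul(Rational(-1, 6), Add(-2, Mul(-1, 5))) = Mul(Rational(-1, 6), Add(-2, -5)) = Mul(Rational(-1, 6), -7) = Rational(7, 6) ≈ 1.1667)
F = Rational(112, 3) (F = Mul(Mul(Rational(7, 6), 4), 8) = Mul(Rational(14, 3), 8) = Rational(112, 3) ≈ 37.333)
o = Rational(112, 3) ≈ 37.333
Mul(o, Add(-300, Add(-97, t))) = Mul(Rational(112, 3), Add(-300, Add(-97, -165))) = Mul(Rational(112, 3), Add(-300, -262)) = Mul(Rational(112, 3), -562) = Rational(-62944, 3)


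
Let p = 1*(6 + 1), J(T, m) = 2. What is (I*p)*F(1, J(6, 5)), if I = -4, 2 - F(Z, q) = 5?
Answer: 84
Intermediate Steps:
F(Z, q) = -3 (F(Z, q) = 2 - 1*5 = 2 - 5 = -3)
p = 7 (p = 1*7 = 7)
(I*p)*F(1, J(6, 5)) = -4*7*(-3) = -28*(-3) = 84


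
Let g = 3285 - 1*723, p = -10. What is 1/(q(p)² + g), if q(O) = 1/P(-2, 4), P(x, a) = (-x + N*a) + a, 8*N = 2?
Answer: 49/125539 ≈ 0.00039032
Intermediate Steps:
N = ¼ (N = (⅛)*2 = ¼ ≈ 0.25000)
P(x, a) = -x + 5*a/4 (P(x, a) = (-x + a/4) + a = -x + 5*a/4)
q(O) = ⅐ (q(O) = 1/(-1*(-2) + (5/4)*4) = 1/(2 + 5) = 1/7 = ⅐)
g = 2562 (g = 3285 - 723 = 2562)
1/(q(p)² + g) = 1/((⅐)² + 2562) = 1/(1/49 + 2562) = 1/(125539/49) = 49/125539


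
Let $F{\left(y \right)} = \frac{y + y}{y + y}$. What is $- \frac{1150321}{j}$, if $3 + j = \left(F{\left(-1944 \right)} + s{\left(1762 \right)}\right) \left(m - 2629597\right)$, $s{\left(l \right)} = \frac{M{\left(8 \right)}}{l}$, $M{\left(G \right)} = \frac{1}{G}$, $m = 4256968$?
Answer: $- \frac{16214924816}{22941006699} \approx -0.70681$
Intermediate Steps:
$F{\left(y \right)} = 1$ ($F{\left(y \right)} = \frac{2 y}{2 y} = 2 y \frac{1}{2 y} = 1$)
$s{\left(l \right)} = \frac{1}{8 l}$
$j = \frac{22941006699}{14096}$ ($j = -3 + \left(1 + \frac{1}{8 \cdot 1762}\right) \left(4256968 - 2629597\right) = -3 + \left(1 + \frac{1}{8} \cdot \frac{1}{1762}\right) 1627371 = -3 + \left(1 + \frac{1}{14096}\right) 1627371 = -3 + \frac{14097}{14096} \cdot 1627371 = -3 + \frac{22941048987}{14096} = \frac{22941006699}{14096} \approx 1.6275 \cdot 10^{6}$)
$- \frac{1150321}{j} = - \frac{1150321}{\frac{22941006699}{14096}} = \left(-1150321\right) \frac{14096}{22941006699} = - \frac{16214924816}{22941006699}$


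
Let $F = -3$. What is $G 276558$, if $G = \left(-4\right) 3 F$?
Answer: $9956088$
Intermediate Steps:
$G = 36$ ($G = \left(-4\right) 3 \left(-3\right) = \left(-12\right) \left(-3\right) = 36$)
$G 276558 = 36 \cdot 276558 = 9956088$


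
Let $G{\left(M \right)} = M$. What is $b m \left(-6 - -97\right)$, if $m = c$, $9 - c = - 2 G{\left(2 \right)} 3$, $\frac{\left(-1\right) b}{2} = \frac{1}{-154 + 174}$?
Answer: $- \frac{1911}{10} \approx -191.1$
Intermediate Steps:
$b = - \frac{1}{10}$ ($b = - \frac{2}{-154 + 174} = - \frac{2}{20} = \left(-2\right) \frac{1}{20} = - \frac{1}{10} \approx -0.1$)
$c = 21$ ($c = 9 - \left(-2\right) 2 \cdot 3 = 9 - \left(-4\right) 3 = 9 - -12 = 9 + 12 = 21$)
$m = 21$
$b m \left(-6 - -97\right) = \left(- \frac{1}{10}\right) 21 \left(-6 - -97\right) = - \frac{21 \left(-6 + 97\right)}{10} = \left(- \frac{21}{10}\right) 91 = - \frac{1911}{10}$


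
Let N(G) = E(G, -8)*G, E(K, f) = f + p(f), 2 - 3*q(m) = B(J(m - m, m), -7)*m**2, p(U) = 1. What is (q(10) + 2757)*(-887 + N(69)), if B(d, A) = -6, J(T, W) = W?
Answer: -12156010/3 ≈ -4.0520e+6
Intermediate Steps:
q(m) = 2/3 + 2*m**2 (q(m) = 2/3 - (-2)*m**2 = 2/3 + 2*m**2)
E(K, f) = 1 + f (E(K, f) = f + 1 = 1 + f)
N(G) = -7*G (N(G) = (1 - 8)*G = -7*G)
(q(10) + 2757)*(-887 + N(69)) = ((2/3 + 2*10**2) + 2757)*(-887 - 7*69) = ((2/3 + 2*100) + 2757)*(-887 - 483) = ((2/3 + 200) + 2757)*(-1370) = (602/3 + 2757)*(-1370) = (8873/3)*(-1370) = -12156010/3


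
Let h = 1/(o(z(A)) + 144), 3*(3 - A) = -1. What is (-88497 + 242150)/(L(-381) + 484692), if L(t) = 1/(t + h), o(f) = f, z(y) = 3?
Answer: 8605489918/27145660005 ≈ 0.31701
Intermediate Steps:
A = 10/3 (A = 3 - ⅓*(-1) = 3 + ⅓ = 10/3 ≈ 3.3333)
h = 1/147 (h = 1/(3 + 144) = 1/147 ≈ 0.0068027)
L(t) = 1/(1/147 + t) (L(t) = 1/(t + 1/147) = 1/(1/147 + t))
(-88497 + 242150)/(L(-381) + 484692) = (-88497 + 242150)/(147/(1 + 147*(-381)) + 484692) = 153653/(147/(1 - 56007) + 484692) = 153653/(147/(-56006) + 484692) = 153653/(147*(-1/56006) + 484692) = 153653/(-147/56006 + 484692) = 153653/(27145660005/56006) = 153653*(56006/27145660005) = 8605489918/27145660005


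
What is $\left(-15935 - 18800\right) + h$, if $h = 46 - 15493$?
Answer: $-50182$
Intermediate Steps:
$h = -15447$
$\left(-15935 - 18800\right) + h = \left(-15935 - 18800\right) - 15447 = -34735 - 15447 = -50182$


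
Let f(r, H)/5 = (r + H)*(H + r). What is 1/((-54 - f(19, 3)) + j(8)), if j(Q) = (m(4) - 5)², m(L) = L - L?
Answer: -1/2449 ≈ -0.00040833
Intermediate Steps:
m(L) = 0
f(r, H) = 5*(H + r)² (f(r, H) = 5*((r + H)*(H + r)) = 5*((H + r)*(H + r)) = 5*(H + r)²)
j(Q) = 25 (j(Q) = (0 - 5)² = (-5)² = 25)
1/((-54 - f(19, 3)) + j(8)) = 1/((-54 - 5*(3 + 19)²) + 25) = 1/((-54 - 5*22²) + 25) = 1/((-54 - 5*484) + 25) = 1/((-54 - 1*2420) + 25) = 1/((-54 - 2420) + 25) = 1/(-2474 + 25) = 1/(-2449) = -1/2449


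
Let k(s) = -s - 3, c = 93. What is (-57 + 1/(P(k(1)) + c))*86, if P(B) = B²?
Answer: -534232/109 ≈ -4901.2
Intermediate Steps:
k(s) = -3 - s
(-57 + 1/(P(k(1)) + c))*86 = (-57 + 1/((-3 - 1*1)² + 93))*86 = (-57 + 1/((-3 - 1)² + 93))*86 = (-57 + 1/((-4)² + 93))*86 = (-57 + 1/(16 + 93))*86 = (-57 + 1/109)*86 = -6212/109*86 = -534232/109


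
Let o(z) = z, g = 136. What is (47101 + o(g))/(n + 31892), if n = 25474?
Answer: 47237/57366 ≈ 0.82343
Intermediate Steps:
(47101 + o(g))/(n + 31892) = (47101 + 136)/(25474 + 31892) = 47237/57366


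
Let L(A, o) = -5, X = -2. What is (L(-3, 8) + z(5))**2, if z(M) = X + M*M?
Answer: 324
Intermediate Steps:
z(M) = -2 + M**2 (z(M) = -2 + M*M = -2 + M**2)
(L(-3, 8) + z(5))**2 = (-5 + (-2 + 5**2))**2 = (-5 + (-2 + 25))**2 = (-5 + 23)**2 = 18**2 = 324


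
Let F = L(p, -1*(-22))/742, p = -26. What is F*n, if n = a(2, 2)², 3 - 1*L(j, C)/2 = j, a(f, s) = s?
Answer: 116/371 ≈ 0.31267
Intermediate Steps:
L(j, C) = 6 - 2*j
F = 29/371 (F = (6 - 2*(-26))/742 = (6 + 52)*(1/742) = 58*(1/742) = 29/371 ≈ 0.078167)
n = 4 (n = 2² = 4)
F*n = (29/371)*4 = 116/371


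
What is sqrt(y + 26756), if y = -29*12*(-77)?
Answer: 4*sqrt(3347) ≈ 231.41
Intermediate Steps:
y = 26796 (y = -348*(-77) = 26796)
sqrt(y + 26756) = sqrt(26796 + 26756) = sqrt(53552) = 4*sqrt(3347)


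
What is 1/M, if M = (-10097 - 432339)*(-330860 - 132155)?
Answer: 1/204854504540 ≈ 4.8815e-12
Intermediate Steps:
M = 204854504540 (M = -442436*(-463015) = 204854504540)
1/M = 1/204854504540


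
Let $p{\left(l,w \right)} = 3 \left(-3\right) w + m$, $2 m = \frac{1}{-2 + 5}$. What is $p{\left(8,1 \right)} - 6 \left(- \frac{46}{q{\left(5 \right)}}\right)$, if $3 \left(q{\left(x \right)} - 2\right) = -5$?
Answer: $\frac{4915}{6} \approx 819.17$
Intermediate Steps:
$m = \frac{1}{6}$ ($m = \frac{1}{2 \left(-2 + 5\right)} = \frac{1}{2 \cdot 3} = \frac{1}{2} \cdot \frac{1}{3} = \frac{1}{6} \approx 0.16667$)
$q{\left(x \right)} = \frac{1}{3}$ ($q{\left(x \right)} = 2 + \frac{1}{3} \left(-5\right) = 2 - \frac{5}{3} = \frac{1}{3}$)
$p{\left(l,w \right)} = \frac{1}{6} - 9 w$ ($p{\left(l,w \right)} = 3 \left(-3\right) w + \frac{1}{6} = - 9 w + \frac{1}{6} = \frac{1}{6} - 9 w$)
$p{\left(8,1 \right)} - 6 \left(- \frac{46}{q{\left(5 \right)}}\right) = \left(\frac{1}{6} - 9\right) - 6 \left(- 46 \frac{1}{\frac{1}{3}}\right) = \left(\frac{1}{6} - 9\right) - 6 \left(\left(-46\right) 3\right) = - \frac{53}{6} - -828 = - \frac{53}{6} + 828 = \frac{4915}{6}$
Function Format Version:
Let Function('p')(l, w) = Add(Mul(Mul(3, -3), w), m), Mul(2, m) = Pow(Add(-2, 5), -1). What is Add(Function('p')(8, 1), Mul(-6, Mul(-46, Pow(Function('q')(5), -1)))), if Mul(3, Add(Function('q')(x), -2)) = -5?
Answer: Rational(4915, 6) ≈ 819.17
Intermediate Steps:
m = Rational(1, 6) (m = Mul(Rational(1, 2), Pow(Add(-2, 5), -1)) = Mul(Rational(1, 2), Pow(3, -1)) = Mul(Rational(1, 2), Rational(1, 3)) = Rational(1, 6) ≈ 0.16667)
Function('q')(x) = Rational(1, 3) (Function('q')(x) = Add(2, Mul(Rational(1, 3), -5)) = Add(2, Rational(-5, 3)) = Rational(1, 3))
Function('p')(l, w) = Add(Rational(1, 6), Mul(-9, w)) (Function('p')(l, w) = Add(Mul(Mul(3, -3), w), Rational(1, 6)) = Add(Mul(-9, w), Rational(1, 6)) = Add(Rational(1, 6), Mul(-9, w)))
Add(Function('p')(8, 1), Mul(-6, Mul(-46, Pow(Function('q')(5), -1)))) = Add(Add(Rational(1, 6), Mul(-9, 1)), Mul(-6, Mul(-46, Pow(Rational(1, 3), -1)))) = Add(Add(Rational(1, 6), -9), Mul(-6, Mul(-46, 3))) = Add(Rational(-53, 6), Mul(-6, -138)) = Add(Rational(-53, 6), 828) = Rational(4915, 6)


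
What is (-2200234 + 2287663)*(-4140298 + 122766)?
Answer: -351248805228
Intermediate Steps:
(-2200234 + 2287663)*(-4140298 + 122766) = 87429*(-4017532) = -351248805228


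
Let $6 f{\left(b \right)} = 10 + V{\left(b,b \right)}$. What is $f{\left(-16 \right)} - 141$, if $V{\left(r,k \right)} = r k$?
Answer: $- \frac{290}{3} \approx -96.667$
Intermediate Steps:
$V{\left(r,k \right)} = k r$
$f{\left(b \right)} = \frac{5}{3} + \frac{b^{2}}{6}$ ($f{\left(b \right)} = \frac{10 + b b}{6} = \frac{10 + b^{2}}{6} = \frac{5}{3} + \frac{b^{2}}{6}$)
$f{\left(-16 \right)} - 141 = \left(\frac{5}{3} + \frac{\left(-16\right)^{2}}{6}\right) - 141 = \left(\frac{5}{3} + \frac{1}{6} \cdot 256\right) - 141 = \left(\frac{5}{3} + \frac{128}{3}\right) - 141 = \frac{133}{3} - 141 = - \frac{290}{3}$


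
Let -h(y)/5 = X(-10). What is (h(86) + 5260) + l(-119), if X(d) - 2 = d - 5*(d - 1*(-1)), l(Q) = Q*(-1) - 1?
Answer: 5193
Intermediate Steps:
l(Q) = -1 - Q (l(Q) = -Q - 1 = -1 - Q)
X(d) = -3 - 4*d (X(d) = 2 + (d - 5*(d - 1*(-1))) = 2 + (d - 5*(d + 1)) = 2 + (d - 5*(1 + d)) = 2 + (d + (-5 - 5*d)) = 2 + (-5 - 4*d) = -3 - 4*d)
h(y) = -185 (h(y) = -5*(-3 - 4*(-10)) = -5*(-3 + 40) = -5*37 = -185)
(h(86) + 5260) + l(-119) = (-185 + 5260) + (-1 - 1*(-119)) = 5075 + (-1 + 119) = 5075 + 118 = 5193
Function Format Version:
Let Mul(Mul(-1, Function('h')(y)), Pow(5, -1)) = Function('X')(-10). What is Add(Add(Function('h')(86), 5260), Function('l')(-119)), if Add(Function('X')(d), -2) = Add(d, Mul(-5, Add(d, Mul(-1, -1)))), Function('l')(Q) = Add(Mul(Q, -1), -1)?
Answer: 5193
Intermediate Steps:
Function('l')(Q) = Add(-1, Mul(-1, Q)) (Function('l')(Q) = Add(Mul(-1, Q), -1) = Add(-1, Mul(-1, Q)))
Function('X')(d) = Add(-3, Mul(-4, d)) (Function('X')(d) = Add(2, Add(d, Mul(-5, Add(d, Mul(-1, -1))))) = Add(2, Add(d, Mul(-5, Add(d, 1)))) = Add(2, Add(d, Mul(-5, Add(1, d)))) = Add(2, Add(d, Add(-5, Mul(-5, d)))) = Add(2, Add(-5, Mul(-4, d))) = Add(-3, Mul(-4, d)))
Function('h')(y) = -185 (Function('h')(y) = Mul(-5, Add(-3, Mul(-4, -10))) = Mul(-5, Add(-3, 40)) = Mul(-5, 37) = -185)
Add(Add(Function('h')(86), 5260), Function('l')(-119)) = Add(Add(-185, 5260), Add(-1, Mul(-1, -119))) = Add(5075, Add(-1, 119)) = Add(5075, 118) = 5193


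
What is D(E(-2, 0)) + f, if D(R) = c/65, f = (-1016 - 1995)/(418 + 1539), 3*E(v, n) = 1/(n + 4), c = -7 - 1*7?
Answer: -223113/127205 ≈ -1.7540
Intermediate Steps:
c = -14 (c = -7 - 7 = -14)
E(v, n) = 1/(3*(4 + n)) (E(v, n) = 1/(3*(n + 4)) = 1/(3*(4 + n)))
f = -3011/1957 ≈ -1.5386
D(R) = -14/65
D(E(-2, 0)) + f = -14/65 - 3011/1957 = -223113/127205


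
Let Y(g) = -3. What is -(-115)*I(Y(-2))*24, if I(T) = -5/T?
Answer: 4600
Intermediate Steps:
-(-115)*I(Y(-2))*24 = -(-115)*(-5/(-3))*24 = -(-115)*(-5*(-⅓))*24 = -(-115)*5/3*24 = -115*(-5/3)*24 = (575/3)*24 = 4600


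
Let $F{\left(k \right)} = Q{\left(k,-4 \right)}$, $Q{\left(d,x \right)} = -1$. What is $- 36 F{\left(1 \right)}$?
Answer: $36$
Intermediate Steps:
$F{\left(k \right)} = -1$
$- 36 F{\left(1 \right)} = \left(-36\right) \left(-1\right) = 36$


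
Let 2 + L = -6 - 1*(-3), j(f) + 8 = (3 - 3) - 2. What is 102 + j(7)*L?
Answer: 152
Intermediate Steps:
j(f) = -10 (j(f) = -8 + ((3 - 3) - 2) = -8 + (0 - 2) = -8 - 2 = -10)
L = -5 (L = -2 + (-6 - 1*(-3)) = -2 + (-6 + 3) = -2 - 3 = -5)
102 + j(7)*L = 102 - 10*(-5) = 102 + 50 = 152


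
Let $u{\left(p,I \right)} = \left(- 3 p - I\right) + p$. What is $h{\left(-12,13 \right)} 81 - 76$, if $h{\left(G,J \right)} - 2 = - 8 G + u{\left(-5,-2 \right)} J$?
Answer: $20498$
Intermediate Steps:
$u{\left(p,I \right)} = - I - 2 p$ ($u{\left(p,I \right)} = \left(- I - 3 p\right) + p = - I - 2 p$)
$h{\left(G,J \right)} = 2 - 8 G + 12 J$ ($h{\left(G,J \right)} = 2 - \left(8 G - \left(\left(-1\right) \left(-2\right) - -10\right) J\right) = 2 - \left(8 G - \left(2 + 10\right) J\right) = 2 - \left(- 12 J + 8 G\right) = 2 - 8 G + 12 J$)
$h{\left(-12,13 \right)} 81 - 76 = \left(2 - -96 + 12 \cdot 13\right) 81 - 76 = \left(2 + 96 + 156\right) 81 - 76 = 254 \cdot 81 - 76 = 20574 - 76 = 20498$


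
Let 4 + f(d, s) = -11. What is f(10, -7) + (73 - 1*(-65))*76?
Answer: 10473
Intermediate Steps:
f(d, s) = -15 (f(d, s) = -4 - 11 = -15)
f(10, -7) + (73 - 1*(-65))*76 = -15 + (73 - 1*(-65))*76 = -15 + (73 + 65)*76 = -15 + 138*76 = -15 + 10488 = 10473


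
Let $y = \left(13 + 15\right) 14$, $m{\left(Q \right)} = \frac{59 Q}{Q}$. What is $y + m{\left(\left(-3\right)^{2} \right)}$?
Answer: $451$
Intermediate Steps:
$m{\left(Q \right)} = 59$
$y = 392$ ($y = 28 \cdot 14 = 392$)
$y + m{\left(\left(-3\right)^{2} \right)} = 392 + 59 = 451$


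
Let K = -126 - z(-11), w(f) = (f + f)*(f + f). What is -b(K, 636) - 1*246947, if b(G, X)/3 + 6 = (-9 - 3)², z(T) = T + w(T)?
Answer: -247361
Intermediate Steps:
w(f) = 4*f² (w(f) = (2*f)*(2*f) = 4*f²)
z(T) = T + 4*T²
K = -599 (K = -126 - (-11)*(1 + 4*(-11)) = -126 - (-11)*(1 - 44) = -126 - (-11)*(-43) = -126 - 1*473 = -126 - 473 = -599)
b(G, X) = 414 (b(G, X) = -18 + 3*(-9 - 3)² = -18 + 3*(-12)² = -18 + 3*144 = -18 + 432 = 414)
-b(K, 636) - 1*246947 = -1*414 - 1*246947 = -414 - 246947 = -247361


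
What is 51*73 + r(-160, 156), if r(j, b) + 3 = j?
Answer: 3560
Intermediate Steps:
r(j, b) = -3 + j
51*73 + r(-160, 156) = 51*73 + (-3 - 160) = 3723 - 163 = 3560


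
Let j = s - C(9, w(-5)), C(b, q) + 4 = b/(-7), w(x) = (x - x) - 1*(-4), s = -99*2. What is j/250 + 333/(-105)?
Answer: -6899/1750 ≈ -3.9423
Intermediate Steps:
s = -198
w(x) = 4 (w(x) = 0 + 4 = 4)
C(b, q) = -4 - b/7 (C(b, q) = -4 + b/(-7) = -4 + b*(-⅐) = -4 - b/7)
j = -1349/7 (j = -198 - (-4 - ⅐*9) = -198 - (-4 - 9/7) = -198 - 1*(-37/7) = -198 + 37/7 = -1349/7 ≈ -192.71)
j/250 + 333/(-105) = -1349/7/250 + 333/(-105) = -1349/7*1/250 + 333*(-1/105) = -1349/1750 - 111/35 = -6899/1750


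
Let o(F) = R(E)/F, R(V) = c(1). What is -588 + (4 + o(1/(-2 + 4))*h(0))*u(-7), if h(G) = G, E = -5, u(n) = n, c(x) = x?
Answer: -616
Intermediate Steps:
R(V) = 1
o(F) = 1/F
-588 + (4 + o(1/(-2 + 4))*h(0))*u(-7) = -588 + (4 + 0/1/(-2 + 4))*(-7) = -588 + (4 + 0/1/2)*(-7) = -588 + (4 + 0/(½))*(-7) = -588 + (4 + 2*0)*(-7) = -588 + (4 + 0)*(-7) = -588 + 4*(-7) = -588 - 28 = -616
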